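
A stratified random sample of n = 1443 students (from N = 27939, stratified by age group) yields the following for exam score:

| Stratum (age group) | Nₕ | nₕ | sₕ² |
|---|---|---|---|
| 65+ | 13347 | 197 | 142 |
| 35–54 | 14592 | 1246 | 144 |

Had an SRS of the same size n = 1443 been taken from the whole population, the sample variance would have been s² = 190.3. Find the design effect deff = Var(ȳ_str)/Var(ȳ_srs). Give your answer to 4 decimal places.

Var(ȳ_str) = Σ Wₕ²(1−fₕ)sₕ²/nₕ with Wₕ = Nₕ/27939:
  65+: (13347/27939)²·(1−197/13347)·142/197 = 0.16207268
  35–54: (14592/27939)²·(1−1246/14592)·144/1246 = 0.028832923
  → Var(ȳ_str) = 0.1909056.
Var(ȳ_srs) = (1 − 1443/27939)·190.3/1443 = 0.12506676.
deff = 0.1909056 / 0.12506676 = 1.5264.

1.5264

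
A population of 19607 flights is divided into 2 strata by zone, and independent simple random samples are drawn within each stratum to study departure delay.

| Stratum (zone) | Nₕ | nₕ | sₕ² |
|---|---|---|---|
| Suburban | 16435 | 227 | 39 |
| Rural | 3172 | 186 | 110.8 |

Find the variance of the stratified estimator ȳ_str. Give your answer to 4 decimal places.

0.1337

Var(ȳ_str) = Σₕ Wₕ²(1 − fₕ)sₕ²/nₕ with Wₕ = Nₕ/N, N = 19607.
Suburban: Wₕ = 0.83822104; term = 0.83822104²·(1 − 0.01381199)·39/227 = 0.11904621.
Rural: Wₕ = 0.16177896; term = 0.16177896²·(1 − 0.05863808)·110.8/186 = 0.014676669.
Sum = 0.13372288.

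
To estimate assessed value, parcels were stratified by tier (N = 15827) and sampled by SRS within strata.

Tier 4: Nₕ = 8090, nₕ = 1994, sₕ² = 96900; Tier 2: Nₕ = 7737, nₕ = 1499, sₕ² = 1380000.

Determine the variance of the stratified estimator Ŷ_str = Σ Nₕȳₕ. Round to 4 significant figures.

Var(Ŷ_str) = Σₕ Nₕ²(1 − fₕ)sₕ²/nₕ.
Tier 4: 8090²·(1 − 1994/8090)·96900/1994 = 2.396581 × 10^9.
Tier 2: 7737²·(1 − 1499/7737)·1380000/1499 = 4.4431955 × 10^10.
Sum = 4.6828536 × 10^10.

4.683 × 10^10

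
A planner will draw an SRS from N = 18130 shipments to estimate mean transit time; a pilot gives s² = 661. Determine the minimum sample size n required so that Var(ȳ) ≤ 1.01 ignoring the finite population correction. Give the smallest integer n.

655

Without fpc, n₀ = s²/D = 661/1.01 = 654.4554.
Rounding up, n = 655.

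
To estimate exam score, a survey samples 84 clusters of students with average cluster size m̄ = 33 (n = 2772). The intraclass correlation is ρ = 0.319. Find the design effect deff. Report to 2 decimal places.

deff = 1 + (33 − 1)·0.319 = 1 + 10.208 = 11.208.

11.21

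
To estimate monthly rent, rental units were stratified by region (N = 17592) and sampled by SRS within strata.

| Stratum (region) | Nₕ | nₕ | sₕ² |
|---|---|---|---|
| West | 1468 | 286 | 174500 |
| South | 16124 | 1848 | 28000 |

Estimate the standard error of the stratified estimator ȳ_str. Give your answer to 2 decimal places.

Var(ȳ_str) = Σₕ Wₕ²(1 − fₕ)sₕ²/nₕ with Wₕ = Nₕ/N, N = 17592.
West: Wₕ = 0.08344702; term = 0.08344702²·(1 − 0.19482289)·174500/286 = 3.4209167.
South: Wₕ = 0.91655298; term = 0.91655298²·(1 − 0.11461176)·28000/1848 = 11.269508.
Sum = 14.690425.
SE = √(14.690425) = 3.83.

3.83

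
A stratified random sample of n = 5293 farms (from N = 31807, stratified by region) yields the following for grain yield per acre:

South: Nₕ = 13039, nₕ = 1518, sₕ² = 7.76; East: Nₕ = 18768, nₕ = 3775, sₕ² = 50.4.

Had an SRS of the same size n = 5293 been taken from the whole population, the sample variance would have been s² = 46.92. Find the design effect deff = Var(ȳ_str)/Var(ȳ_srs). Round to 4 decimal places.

0.6053

Var(ȳ_str) = Σ Wₕ²(1−fₕ)sₕ²/nₕ with Wₕ = Nₕ/31807:
  South: (13039/31807)²·(1−1518/13039)·7.76/1518 = 7.5906505 × 10^-4
  East: (18768/31807)²·(1−3775/18768)·50.4/3775 = 0.0037134254
  → Var(ȳ_str) = 0.0044724905.
Var(ȳ_srs) = (1 − 5293/31807)·46.92/5293 = 0.0073893911.
deff = 0.0044724905 / 0.0073893911 = 0.6053.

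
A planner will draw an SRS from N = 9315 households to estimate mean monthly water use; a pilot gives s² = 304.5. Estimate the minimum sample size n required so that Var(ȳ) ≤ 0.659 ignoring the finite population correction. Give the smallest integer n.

Without fpc, n₀ = s²/D = 304.5/0.659 = 462.0637.
Rounding up, n = 463.

463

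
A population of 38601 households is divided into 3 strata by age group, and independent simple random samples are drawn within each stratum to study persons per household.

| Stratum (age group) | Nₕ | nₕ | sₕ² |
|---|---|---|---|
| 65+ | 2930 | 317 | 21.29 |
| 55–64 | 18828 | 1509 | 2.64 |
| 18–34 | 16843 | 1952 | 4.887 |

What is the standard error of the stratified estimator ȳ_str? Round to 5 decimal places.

Var(ȳ_str) = Σₕ Wₕ²(1 − fₕ)sₕ²/nₕ with Wₕ = Nₕ/N, N = 38601.
65+: Wₕ = 0.07590477; term = 0.07590477²·(1 − 0.10819113)·21.29/317 = 3.4508519 × 10^-4.
55–64: Wₕ = 0.48775938; term = 0.48775938²·(1 − 0.08014659)·2.64/1509 = 3.8286404 × 10^-4.
18–34: Wₕ = 0.43633585; term = 0.43633585²·(1 − 0.11589384)·4.887/1952 = 4.2141377 × 10^-4.
Sum = 0.001149363.
SE = √(0.001149363) = 0.03390.

0.03390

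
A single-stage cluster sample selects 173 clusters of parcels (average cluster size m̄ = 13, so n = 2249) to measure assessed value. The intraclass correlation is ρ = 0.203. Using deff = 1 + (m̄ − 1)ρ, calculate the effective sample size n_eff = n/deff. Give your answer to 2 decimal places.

deff = 1 + (13 − 1)·0.203 = 1 + 2.436 = 3.436.
n_eff = 2249 / 3.436 = 654.54.

654.54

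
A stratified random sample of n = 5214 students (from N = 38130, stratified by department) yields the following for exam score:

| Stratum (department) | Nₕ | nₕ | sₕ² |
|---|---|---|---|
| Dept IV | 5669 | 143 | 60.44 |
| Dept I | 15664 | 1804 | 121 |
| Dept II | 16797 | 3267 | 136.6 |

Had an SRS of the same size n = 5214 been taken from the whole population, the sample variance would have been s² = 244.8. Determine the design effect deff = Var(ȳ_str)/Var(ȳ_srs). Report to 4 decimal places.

Var(ȳ_str) = Σ Wₕ²(1−fₕ)sₕ²/nₕ with Wₕ = Nₕ/38130:
  Dept IV: (5669/38130)²·(1−143/5669)·60.44/143 = 0.0091069331
  Dept I: (15664/38130)²·(1−1804/15664)·121/1804 = 0.010015696
  Dept II: (16797/38130)²·(1−3267/16797)·136.6/3267 = 0.0065357807
  → Var(ȳ_str) = 0.02565841.
Var(ȳ_srs) = (1 − 5214/38130)·244.8/5214 = 0.040530376.
deff = 0.02565841 / 0.040530376 = 0.6331.

0.6331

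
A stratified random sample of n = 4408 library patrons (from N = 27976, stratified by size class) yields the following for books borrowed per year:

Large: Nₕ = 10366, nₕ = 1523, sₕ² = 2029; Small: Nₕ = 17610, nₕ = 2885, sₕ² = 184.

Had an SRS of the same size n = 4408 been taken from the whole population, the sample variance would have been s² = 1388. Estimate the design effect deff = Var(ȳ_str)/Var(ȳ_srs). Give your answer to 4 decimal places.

Var(ȳ_str) = Σ Wₕ²(1−fₕ)sₕ²/nₕ with Wₕ = Nₕ/27976:
  Large: (10366/27976)²·(1−1523/10366)·2029/1523 = 0.1560349
  Small: (17610/27976)²·(1−2885/17610)·184/2885 = 0.021130775
  → Var(ȳ_str) = 0.17716568.
Var(ȳ_srs) = (1 − 4408/27976)·1388/4408 = 0.26526808.
deff = 0.17716568 / 0.26526808 = 0.6679.

0.6679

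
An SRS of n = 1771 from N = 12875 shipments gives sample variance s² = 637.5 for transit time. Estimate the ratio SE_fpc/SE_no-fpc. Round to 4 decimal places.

f = n/N = 1771/12875 = 0.13755340.
SE_no-fpc = √(s²/n) = 0.59997177; SE_fpc = √((1−f)s²/n) = 0.5571818.
Ratio = √(1−f) = 0.92868003.

0.9287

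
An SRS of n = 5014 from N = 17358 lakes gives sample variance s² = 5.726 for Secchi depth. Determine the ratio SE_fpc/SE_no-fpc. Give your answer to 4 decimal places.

0.8433

f = n/N = 5014/17358 = 0.28885816.
SE_no-fpc = √(s²/n) = 0.033793526; SE_fpc = √((1−f)s²/n) = 0.028497819.
Ratio = √(1−f) = 0.84329226.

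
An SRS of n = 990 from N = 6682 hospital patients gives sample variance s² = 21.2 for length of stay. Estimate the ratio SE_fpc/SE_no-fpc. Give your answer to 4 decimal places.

0.9230

f = n/N = 990/6682 = 0.14815923.
SE_no-fpc = √(s²/n) = 0.14633571; SE_fpc = √((1−f)s²/n) = 0.13506087.
Ratio = √(1−f) = 0.92295220.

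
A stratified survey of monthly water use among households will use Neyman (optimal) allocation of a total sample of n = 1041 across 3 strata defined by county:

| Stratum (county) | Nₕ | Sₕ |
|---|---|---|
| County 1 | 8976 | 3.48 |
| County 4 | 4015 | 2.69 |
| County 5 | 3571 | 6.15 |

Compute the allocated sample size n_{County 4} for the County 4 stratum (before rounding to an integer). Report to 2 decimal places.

Neyman allocation: nₕ = n·NₕSₕ / Σⱼ NⱼSⱼ.
Σ NⱼSⱼ = 8976·3.48 + 4015·2.69 + 3571·6.15 = 63998.48.
n_{County 4} = 1041·4015·2.69 / 63998.48 = 175.68.

175.68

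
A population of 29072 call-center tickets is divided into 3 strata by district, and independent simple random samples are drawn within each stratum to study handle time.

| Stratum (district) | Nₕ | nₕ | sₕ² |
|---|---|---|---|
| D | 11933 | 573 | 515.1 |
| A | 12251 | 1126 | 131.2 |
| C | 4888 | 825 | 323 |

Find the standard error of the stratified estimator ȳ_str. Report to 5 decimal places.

0.41494

Var(ȳ_str) = Σₕ Wₕ²(1 − fₕ)sₕ²/nₕ with Wₕ = Nₕ/N, N = 29072.
D: Wₕ = 0.41046368; term = 0.41046368²·(1 − 0.04801810)·515.1/573 = 0.14418334.
A: Wₕ = 0.42140204; term = 0.42140204²·(1 − 0.09191086)·131.2/1126 = 0.018789585.
C: Wₕ = 0.16813429; term = 0.16813429²·(1 − 0.16878069)·323/825 = 0.0091997658.
Sum = 0.17217269.
SE = √(0.17217269) = 0.41494.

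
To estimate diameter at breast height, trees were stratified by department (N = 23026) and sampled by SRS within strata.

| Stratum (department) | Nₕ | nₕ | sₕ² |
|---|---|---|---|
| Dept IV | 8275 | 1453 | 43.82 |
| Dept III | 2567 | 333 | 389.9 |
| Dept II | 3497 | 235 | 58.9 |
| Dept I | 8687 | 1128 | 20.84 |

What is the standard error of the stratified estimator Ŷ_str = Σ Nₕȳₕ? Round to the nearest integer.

3534

Var(Ŷ_str) = Σₕ Nₕ²(1 − fₕ)sₕ²/nₕ.
Dept IV: 8275²·(1 − 1453/8275)·43.82/1453 = 1.7024975 × 10^6.
Dept III: 2567²·(1 − 333/2567)·389.9/333 = 6.7145674 × 10^6.
Dept II: 3497²·(1 − 235/3497)·58.9/235 = 2.8590847 × 10^6.
Dept I: 8687²·(1 − 1128/8687)·20.84/1128 = 1.2131731 × 10^6.
Sum = 1.2489323 × 10^7.
SE = √(1.2489323 × 10^7) = 3534.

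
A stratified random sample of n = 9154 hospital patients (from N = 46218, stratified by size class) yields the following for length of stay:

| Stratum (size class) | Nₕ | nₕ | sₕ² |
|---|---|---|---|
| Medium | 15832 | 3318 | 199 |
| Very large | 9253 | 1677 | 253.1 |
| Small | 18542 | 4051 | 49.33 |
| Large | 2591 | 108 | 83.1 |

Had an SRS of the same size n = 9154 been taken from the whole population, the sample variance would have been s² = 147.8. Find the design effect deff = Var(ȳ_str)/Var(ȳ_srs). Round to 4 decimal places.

Var(ȳ_str) = Σ Wₕ²(1−fₕ)sₕ²/nₕ with Wₕ = Nₕ/46218:
  Medium: (15832/46218)²·(1−3318/15832)·199/3318 = 0.0055627089
  Very large: (9253/46218)²·(1−1677/9253)·253.1/1677 = 0.0049528972
  Small: (18542/46218)²·(1−4051/18542)·49.33/4051 = 0.0015317275
  Large: (2591/46218)²·(1−108/2591)·83.1/108 = 0.0023173899
  → Var(ȳ_str) = 0.014364724.
Var(ȳ_srs) = (1 − 9154/46218)·147.8/9154 = 0.012948059.
deff = 0.014364724 / 0.012948059 = 1.1094.

1.1094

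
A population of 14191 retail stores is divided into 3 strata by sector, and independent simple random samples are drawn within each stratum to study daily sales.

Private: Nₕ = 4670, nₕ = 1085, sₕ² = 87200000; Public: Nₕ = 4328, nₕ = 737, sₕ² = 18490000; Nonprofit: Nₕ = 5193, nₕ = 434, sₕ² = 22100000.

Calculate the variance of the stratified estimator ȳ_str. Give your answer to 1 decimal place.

14866.6

Var(ȳ_str) = Σₕ Wₕ²(1 − fₕ)sₕ²/nₕ with Wₕ = Nₕ/N, N = 14191.
Private: Wₕ = 0.32908181; term = 0.32908181²·(1 − 0.23233405)·87200000/1085 = 6681.3895.
Public: Wₕ = 0.30498203; term = 0.30498203²·(1 − 0.17028651)·18490000/737 = 1936.1816.
Nonprofit: Wₕ = 0.36593616; term = 0.36593616²·(1 − 0.08357404)·22100000/434 = 6249.0007.
Sum = 14866.572.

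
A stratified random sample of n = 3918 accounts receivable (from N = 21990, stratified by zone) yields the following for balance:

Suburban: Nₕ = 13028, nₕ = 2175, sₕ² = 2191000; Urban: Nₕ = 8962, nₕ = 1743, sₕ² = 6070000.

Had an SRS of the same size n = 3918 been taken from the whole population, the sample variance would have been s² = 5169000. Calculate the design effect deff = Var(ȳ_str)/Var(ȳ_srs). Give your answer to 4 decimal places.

0.7014

Var(ȳ_str) = Σ Wₕ²(1−fₕ)sₕ²/nₕ with Wₕ = Nₕ/21990:
  Suburban: (13028/21990)²·(1−2175/13028)·2191000/2175 = 294.5508
  Urban: (8962/21990)²·(1−1743/8962)·6070000/1743 = 465.93231
  → Var(ȳ_str) = 760.48311.
Var(ȳ_srs) = (1 − 3918/21990)·5169000/3918 = 1084.2342.
deff = 760.48311 / 1084.2342 = 0.7014.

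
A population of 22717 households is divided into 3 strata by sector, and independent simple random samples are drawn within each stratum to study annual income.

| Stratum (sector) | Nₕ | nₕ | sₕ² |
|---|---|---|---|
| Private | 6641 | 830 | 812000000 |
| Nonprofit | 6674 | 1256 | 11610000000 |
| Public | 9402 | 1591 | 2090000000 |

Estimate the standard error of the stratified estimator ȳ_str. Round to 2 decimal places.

Var(ȳ_str) = Σₕ Wₕ²(1 − fₕ)sₕ²/nₕ with Wₕ = Nₕ/N, N = 22717.
Private: Wₕ = 0.29233614; term = 0.29233614²·(1 − 0.12498118)·812000000/830 = 73157.749.
Nonprofit: Wₕ = 0.29378879; term = 0.29378879²·(1 − 0.18819299)·11610000000/1256 = 647687.96.
Public: Wₕ = 0.41387507; term = 0.41387507²·(1 − 0.16921932)·2090000000/1591 = 186939.48.
Sum = 907785.19.
SE = √(907785.19) = 952.78.

952.78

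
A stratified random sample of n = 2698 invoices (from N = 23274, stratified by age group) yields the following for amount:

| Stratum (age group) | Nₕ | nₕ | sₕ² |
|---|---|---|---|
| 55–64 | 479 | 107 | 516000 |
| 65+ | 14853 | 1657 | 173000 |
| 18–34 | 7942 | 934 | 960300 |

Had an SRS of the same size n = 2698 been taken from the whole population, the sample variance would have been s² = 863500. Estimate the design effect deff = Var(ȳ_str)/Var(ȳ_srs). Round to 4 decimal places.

Var(ȳ_str) = Σ Wₕ²(1−fₕ)sₕ²/nₕ with Wₕ = Nₕ/23274:
  55–64: (479/23274)²·(1−107/479)·516000/107 = 1.5863621
  65+: (14853/23274)²·(1−1657/14853)·173000/1657 = 37.777918
  18–34: (7942/23274)²·(1−934/7942)·960300/934 = 105.6433
  → Var(ȳ_str) = 145.00758.
Var(ȳ_srs) = (1 − 2698/23274)·863500/2698 = 282.9504.
deff = 145.00758 / 282.9504 = 0.5125.

0.5125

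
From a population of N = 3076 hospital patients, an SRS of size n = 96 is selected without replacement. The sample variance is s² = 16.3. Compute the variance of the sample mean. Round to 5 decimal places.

0.16449

Under SRS without replacement, Var(ȳ) = (1 − f)·s²/n with f = n/N = 96/3076 = 0.03120936.
Var(ȳ) = (1 − 0.03120936)·16.3/96 = 0.96879064·0.16979167 = 0.16449258.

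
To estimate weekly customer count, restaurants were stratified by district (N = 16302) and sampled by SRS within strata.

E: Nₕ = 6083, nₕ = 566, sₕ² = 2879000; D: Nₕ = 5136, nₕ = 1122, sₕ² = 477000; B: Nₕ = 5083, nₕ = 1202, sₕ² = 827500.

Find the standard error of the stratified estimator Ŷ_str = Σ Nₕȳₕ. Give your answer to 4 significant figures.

439400

Var(Ŷ_str) = Σₕ Nₕ²(1 − fₕ)sₕ²/nₕ.
E: 6083²·(1 − 566/6083)·2879000/566 = 1.7070492 × 10^11.
D: 5136²·(1 − 1122/5136)·477000/1122 = 8.7645153 × 10^9.
B: 5083²·(1 − 1202/5083)·827500/1202 = 1.358086 × 10^10.
Sum = 1.930503 × 10^11.
SE = √(1.930503 × 10^11) = 439400.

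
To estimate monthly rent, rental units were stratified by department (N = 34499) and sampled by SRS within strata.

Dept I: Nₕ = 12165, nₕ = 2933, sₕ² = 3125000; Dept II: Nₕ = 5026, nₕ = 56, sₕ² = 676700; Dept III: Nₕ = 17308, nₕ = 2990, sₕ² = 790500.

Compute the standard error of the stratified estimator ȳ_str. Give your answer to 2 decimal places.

Var(ȳ_str) = Σₕ Wₕ²(1 − fₕ)sₕ²/nₕ with Wₕ = Nₕ/N, N = 34499.
Dept I: Wₕ = 0.35261892; term = 0.35261892²·(1 − 0.24110152)·3125000/2933 = 100.5386.
Dept II: Wₕ = 0.14568538; term = 0.14568538²·(1 − 0.01114206)·676700/56 = 253.61446.
Dept III: Wₕ = 0.50169570; term = 0.50169570²·(1 − 0.17275248)·790500/2990 = 55.048681.
Sum = 409.20174.
SE = √(409.20174) = 20.23.

20.23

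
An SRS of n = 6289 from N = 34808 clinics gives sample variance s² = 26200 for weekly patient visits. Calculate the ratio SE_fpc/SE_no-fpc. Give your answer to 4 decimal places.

0.9052

f = n/N = 6289/34808 = 0.18067686.
SE_no-fpc = √(s²/n) = 2.0410792; SE_fpc = √((1−f)s²/n) = 1.8475128.
Ratio = √(1−f) = 0.90516471.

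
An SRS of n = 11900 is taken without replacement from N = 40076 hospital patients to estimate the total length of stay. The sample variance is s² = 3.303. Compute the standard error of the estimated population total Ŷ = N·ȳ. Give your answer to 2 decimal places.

559.84

Var(Ŷ) = N²·Var(ȳ) = N²·(1 − n/N)·s²/n.
f = 11900/40076 = 0.29693582; Var(ȳ) = 0.70306418·3.303/11900 = 1.9514462 × 10^-4.
Var(Ŷ) = 40076² · (1.9514462 × 10^-4) = 313419.
SE(Ŷ) = √(313419) = 559.84.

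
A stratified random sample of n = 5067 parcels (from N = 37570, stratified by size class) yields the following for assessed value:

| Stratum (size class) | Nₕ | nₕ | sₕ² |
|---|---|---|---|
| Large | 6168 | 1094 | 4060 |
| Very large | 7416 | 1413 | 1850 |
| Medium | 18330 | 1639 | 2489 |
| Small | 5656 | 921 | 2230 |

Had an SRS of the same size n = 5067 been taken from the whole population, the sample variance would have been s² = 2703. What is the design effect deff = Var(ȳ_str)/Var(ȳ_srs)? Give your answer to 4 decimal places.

1.0805

Var(ȳ_str) = Σ Wₕ²(1−fₕ)sₕ²/nₕ with Wₕ = Nₕ/37570:
  Large: (6168/37570)²·(1−1094/6168)·4060/1094 = 0.08228509
  Very large: (7416/37570)²·(1−1413/7416)·1850/1413 = 0.041293837
  Medium: (18330/37570)²·(1−1639/18330)·2489/1639 = 0.329161
  Small: (5656/37570)²·(1−921/5656)·2230/921 = 0.045940131
  → Var(ȳ_str) = 0.49868006.
Var(ȳ_srs) = (1 − 5067/37570)·2703/5067 = 0.46150605.
deff = 0.49868006 / 0.46150605 = 1.0805.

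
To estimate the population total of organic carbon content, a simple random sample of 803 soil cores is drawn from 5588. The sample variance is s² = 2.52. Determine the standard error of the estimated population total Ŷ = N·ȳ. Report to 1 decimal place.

Var(Ŷ) = N²·Var(ȳ) = N²·(1 − n/N)·s²/n.
f = 803/5588 = 0.14370079; Var(ȳ) = 0.85629921·2.52/803 = 0.0026872653.
Var(Ŷ) = 5588² · 0.0026872653 = 83911.858.
SE(Ŷ) = √(83911.858) = 289.7.

289.7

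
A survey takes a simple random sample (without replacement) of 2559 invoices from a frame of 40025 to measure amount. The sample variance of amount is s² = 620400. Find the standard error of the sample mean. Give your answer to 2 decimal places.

Under SRS without replacement, Var(ȳ) = (1 − f)·s²/n with f = n/N = 2559/40025 = 0.06393504.
Var(ȳ) = (1 − 0.06393504)·620400/2559 = 0.93606496·242.43845 = 226.93814.
SE(ȳ) = √(226.93814) = 15.06.

15.06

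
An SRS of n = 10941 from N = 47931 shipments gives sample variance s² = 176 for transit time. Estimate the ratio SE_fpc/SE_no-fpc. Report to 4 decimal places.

0.8785

f = n/N = 10941/47931 = 0.22826563.
SE_no-fpc = √(s²/n) = 0.1268317; SE_fpc = √((1−f)s²/n) = 0.11141964.
Ratio = √(1−f) = 0.87848413.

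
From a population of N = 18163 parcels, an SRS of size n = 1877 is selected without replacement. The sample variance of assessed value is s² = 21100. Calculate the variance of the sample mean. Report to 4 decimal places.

10.0796

Under SRS without replacement, Var(ȳ) = (1 − f)·s²/n with f = n/N = 1877/18163 = 0.10334196.
Var(ȳ) = (1 − 0.10334196)·21100/1877 = 0.89665804·11.241343 = 10.07964.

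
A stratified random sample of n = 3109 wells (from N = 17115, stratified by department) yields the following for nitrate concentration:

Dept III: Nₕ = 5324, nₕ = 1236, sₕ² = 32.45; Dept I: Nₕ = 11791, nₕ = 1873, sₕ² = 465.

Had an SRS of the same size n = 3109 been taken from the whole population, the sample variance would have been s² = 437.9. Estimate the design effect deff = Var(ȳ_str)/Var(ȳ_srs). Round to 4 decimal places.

Var(ȳ_str) = Σ Wₕ²(1−fₕ)sₕ²/nₕ with Wₕ = Nₕ/17115:
  Dept III: (5324/17115)²·(1−1236/5324)·32.45/1236 = 0.0019507039
  Dept I: (11791/17115)²·(1−1873/11791)·465/1873 = 0.099114253
  → Var(ȳ_str) = 0.10106496.
Var(ȳ_srs) = (1 − 3109/17115)·437.9/3109 = 0.1152634.
deff = 0.10106496 / 0.1152634 = 0.8768.

0.8768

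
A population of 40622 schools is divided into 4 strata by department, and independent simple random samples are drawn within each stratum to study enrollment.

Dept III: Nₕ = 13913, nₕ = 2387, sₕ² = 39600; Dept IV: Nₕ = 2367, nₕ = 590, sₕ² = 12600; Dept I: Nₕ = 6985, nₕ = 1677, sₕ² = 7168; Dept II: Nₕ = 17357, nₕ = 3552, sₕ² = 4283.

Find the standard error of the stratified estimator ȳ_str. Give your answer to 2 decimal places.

Var(ȳ_str) = Σₕ Wₕ²(1 − fₕ)sₕ²/nₕ with Wₕ = Nₕ/N, N = 40622.
Dept III: Wₕ = 0.34249914; term = 0.34249914²·(1 − 0.17156616)·39600/2387 = 1.6122024.
Dept IV: Wₕ = 0.05826892; term = 0.05826892²·(1 − 0.24926067)·12600/590 = 0.054435425.
Dept I: Wₕ = 0.17195116; term = 0.17195116²·(1 − 0.24008590)·7168/1677 = 0.096037237.
Dept II: Wₕ = 0.42728078; term = 0.42728078²·(1 − 0.20464366)·4283/3552 = 0.17509091.
Sum = 1.937766.
SE = √(1.937766) = 1.39.

1.39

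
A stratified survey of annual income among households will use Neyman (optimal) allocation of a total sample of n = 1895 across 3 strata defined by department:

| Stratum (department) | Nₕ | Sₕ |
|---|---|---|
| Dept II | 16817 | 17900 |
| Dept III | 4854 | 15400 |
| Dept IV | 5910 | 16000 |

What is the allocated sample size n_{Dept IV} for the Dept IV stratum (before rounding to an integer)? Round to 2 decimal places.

Neyman allocation: nₕ = n·NₕSₕ / Σⱼ NⱼSⱼ.
Σ NⱼSⱼ = 16817·17900 + 4854·15400 + 5910·16000 = 4.703359 × 10^8.
n_{Dept IV} = 1895·5910·16000 / (4.703359 × 10^8) = 380.99.

380.99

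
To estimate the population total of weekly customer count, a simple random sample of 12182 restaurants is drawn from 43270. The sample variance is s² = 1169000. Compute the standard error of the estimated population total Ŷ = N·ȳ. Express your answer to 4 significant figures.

359300

Var(Ŷ) = N²·Var(ȳ) = N²·(1 − n/N)·s²/n.
f = 12182/43270 = 0.28153455; Var(ȳ) = 0.71846545·1169000/12182 = 68.944846.
Var(Ŷ) = 43270² · 68.944846 = 1.2908495 × 10^11.
SE(Ŷ) = √(1.2908495 × 10^11) = 359300.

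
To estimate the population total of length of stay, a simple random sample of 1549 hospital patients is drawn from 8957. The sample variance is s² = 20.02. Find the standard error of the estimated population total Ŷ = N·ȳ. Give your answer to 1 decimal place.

926.1

Var(Ŷ) = N²·Var(ȳ) = N²·(1 − n/N)·s²/n.
f = 1549/8957 = 0.17293737; Var(ȳ) = 0.82706263·20.02/1549 = 0.010689344.
Var(Ŷ) = 8957² · 0.010689344 = 857583.08.
SE(Ŷ) = √(857583.08) = 926.1.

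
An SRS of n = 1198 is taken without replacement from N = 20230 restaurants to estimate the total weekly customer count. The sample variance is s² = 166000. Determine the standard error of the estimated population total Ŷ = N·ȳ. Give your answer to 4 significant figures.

231000

Var(Ŷ) = N²·Var(ȳ) = N²·(1 − n/N)·s²/n.
f = 1198/20230 = 0.05921898; Var(ȳ) = 0.94078102·166000/1198 = 130.35864.
Var(Ŷ) = 20230² · 130.35864 = 5.3349651 × 10^10.
SE(Ŷ) = √(5.3349651 × 10^10) = 231000.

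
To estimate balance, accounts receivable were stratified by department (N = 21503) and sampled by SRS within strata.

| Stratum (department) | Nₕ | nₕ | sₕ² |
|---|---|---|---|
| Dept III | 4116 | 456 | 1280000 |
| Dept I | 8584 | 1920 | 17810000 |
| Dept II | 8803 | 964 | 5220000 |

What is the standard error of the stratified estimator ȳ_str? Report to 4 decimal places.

Var(ȳ_str) = Σₕ Wₕ²(1 − fₕ)sₕ²/nₕ with Wₕ = Nₕ/N, N = 21503.
Dept III: Wₕ = 0.19141515; term = 0.19141515²·(1 − 0.11078717)·1280000/456 = 91.454161.
Dept I: Wₕ = 0.39920011; term = 0.39920011²·(1 − 0.22367195)·17810000/1920 = 1147.5967.
Dept II: Wₕ = 0.40938474; term = 0.40938474²·(1 − 0.10950812)·5220000/964 = 808.14023.
Sum = 2047.1911.
SE = √(2047.1911) = 45.2459.

45.2459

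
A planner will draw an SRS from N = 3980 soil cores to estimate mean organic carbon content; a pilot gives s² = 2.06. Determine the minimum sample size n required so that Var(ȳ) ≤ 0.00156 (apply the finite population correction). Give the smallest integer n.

992

Without fpc, n₀ = s²/D = 2.06/0.00156 = 1320.5128.
With fpc, (1 − n/N)·s²/n ≤ D requires n ≥ n₀/(1 + n₀/N) = 1320.5128/(1 + 1320.5128/3980) = 991.5344.
Rounding up, n = 992.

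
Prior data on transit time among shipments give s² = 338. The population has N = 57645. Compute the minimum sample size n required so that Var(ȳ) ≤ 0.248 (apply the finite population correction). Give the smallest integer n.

1332

Without fpc, n₀ = s²/D = 338/0.248 = 1362.9032.
With fpc, (1 − n/N)·s²/n ≤ D requires n ≥ n₀/(1 + n₀/N) = 1362.9032/(1 + 1362.9032/57645) = 1331.4243.
Rounding up, n = 1332.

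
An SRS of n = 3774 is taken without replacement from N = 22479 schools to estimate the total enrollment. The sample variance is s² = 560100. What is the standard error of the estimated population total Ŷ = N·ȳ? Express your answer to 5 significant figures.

Var(Ŷ) = N²·Var(ȳ) = N²·(1 − n/N)·s²/n.
f = 3774/22479 = 0.16789003; Var(ȳ) = 0.83210997·560100/3774 = 123.49359.
Var(Ŷ) = 22479² · 123.49359 = 6.2401983 × 10^10.
SE(Ŷ) = √(6.2401983 × 10^10) = 249800.

249800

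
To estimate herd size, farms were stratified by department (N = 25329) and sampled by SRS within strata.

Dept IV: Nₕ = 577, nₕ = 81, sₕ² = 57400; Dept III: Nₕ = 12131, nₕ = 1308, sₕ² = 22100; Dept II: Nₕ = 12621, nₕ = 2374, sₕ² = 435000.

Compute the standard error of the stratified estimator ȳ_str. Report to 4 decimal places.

6.3805

Var(ȳ_str) = Σₕ Wₕ²(1 − fₕ)sₕ²/nₕ with Wₕ = Nₕ/N, N = 25329.
Dept IV: Wₕ = 0.02278021; term = 0.02278021²·(1 − 0.14038128)·57400/81 = 0.31611731.
Dept III: Wₕ = 0.47893719; term = 0.47893719²·(1 − 0.10782293)·22100/1308 = 3.4577429.
Dept II: Wₕ = 0.49828260; term = 0.49828260²·(1 − 0.18809920)·435000/2374 = 36.937114.
Sum = 40.710974.
SE = √(40.710974) = 6.3805.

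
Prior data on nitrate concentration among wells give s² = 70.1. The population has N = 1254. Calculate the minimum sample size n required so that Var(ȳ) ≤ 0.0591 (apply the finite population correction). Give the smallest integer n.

610

Without fpc, n₀ = s²/D = 70.1/0.0591 = 1186.1252.
With fpc, (1 − n/N)·s²/n ≤ D requires n ≥ n₀/(1 + n₀/N) = 1186.1252/(1 + 1186.1252/1254) = 609.5593.
Rounding up, n = 610.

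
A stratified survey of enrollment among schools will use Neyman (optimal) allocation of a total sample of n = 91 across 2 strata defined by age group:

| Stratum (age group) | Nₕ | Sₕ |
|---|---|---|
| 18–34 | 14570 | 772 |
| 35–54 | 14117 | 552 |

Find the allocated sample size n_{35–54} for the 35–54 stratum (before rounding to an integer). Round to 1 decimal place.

37.2

Neyman allocation: nₕ = n·NₕSₕ / Σⱼ NⱼSⱼ.
Σ NⱼSⱼ = 14570·772 + 14117·552 = 1.9040624 × 10^7.
n_{35–54} = 91·14117·552 / (1.9040624 × 10^7) = 37.2.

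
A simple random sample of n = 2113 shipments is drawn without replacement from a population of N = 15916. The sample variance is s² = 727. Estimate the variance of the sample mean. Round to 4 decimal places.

Under SRS without replacement, Var(ȳ) = (1 − f)·s²/n with f = n/N = 2113/15916 = 0.13275949.
Var(ȳ) = (1 − 0.13275949)·727/2113 = 0.86724051·0.34406058 = 0.29838327.

0.2984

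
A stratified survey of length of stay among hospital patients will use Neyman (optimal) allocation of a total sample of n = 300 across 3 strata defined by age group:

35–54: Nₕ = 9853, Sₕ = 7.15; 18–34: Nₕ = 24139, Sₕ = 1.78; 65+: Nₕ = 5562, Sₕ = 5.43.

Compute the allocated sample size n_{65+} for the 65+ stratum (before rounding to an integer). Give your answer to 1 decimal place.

Neyman allocation: nₕ = n·NₕSₕ / Σⱼ NⱼSⱼ.
Σ NⱼSⱼ = 9853·7.15 + 24139·1.78 + 5562·5.43 = 143618.03.
n_{65+} = 300·5562·5.43 / 143618.03 = 63.1.

63.1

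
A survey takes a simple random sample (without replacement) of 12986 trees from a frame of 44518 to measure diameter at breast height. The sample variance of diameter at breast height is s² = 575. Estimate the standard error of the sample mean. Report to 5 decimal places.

0.17709

Under SRS without replacement, Var(ȳ) = (1 − f)·s²/n with f = n/N = 12986/44518 = 0.29170223.
Var(ȳ) = (1 − 0.29170223)·575/12986 = 0.70829777·0.044278454 = 0.03136233.
SE(ȳ) = √(0.03136233) = 0.17709.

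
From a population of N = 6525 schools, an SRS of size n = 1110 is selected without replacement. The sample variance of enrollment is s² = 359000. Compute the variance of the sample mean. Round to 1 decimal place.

Under SRS without replacement, Var(ȳ) = (1 − f)·s²/n with f = n/N = 1110/6525 = 0.17011494.
Var(ȳ) = (1 − 0.17011494)·359000/1110 = 0.82988506·323.42342 = 268.40427.

268.4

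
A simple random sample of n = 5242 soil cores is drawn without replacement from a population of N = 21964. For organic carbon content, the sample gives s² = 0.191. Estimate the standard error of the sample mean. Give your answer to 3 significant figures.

0.00527

Under SRS without replacement, Var(ȳ) = (1 − f)·s²/n with f = n/N = 5242/21964 = 0.23866327.
Var(ȳ) = (1 − 0.23866327)·0.191/5242 = 0.76133673·3.6436475 × 10^-5 = 2.7740427 × 10^-5.
SE(ȳ) = √(2.7740427 × 10^-5) = 0.00527.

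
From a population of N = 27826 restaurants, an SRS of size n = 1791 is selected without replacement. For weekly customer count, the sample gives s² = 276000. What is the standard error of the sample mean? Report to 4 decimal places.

12.0077

Under SRS without replacement, Var(ȳ) = (1 − f)·s²/n with f = n/N = 1791/27826 = 0.06436426.
Var(ȳ) = (1 − 0.06436426)·276000/1791 = 0.93563574·154.10385 = 144.18507.
SE(ȳ) = √(144.18507) = 12.0077.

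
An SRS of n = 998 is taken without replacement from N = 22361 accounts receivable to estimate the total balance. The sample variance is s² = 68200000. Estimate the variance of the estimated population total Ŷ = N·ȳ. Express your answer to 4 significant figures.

3.264 × 10^13

Var(Ŷ) = N²·Var(ȳ) = N²·(1 − n/N)·s²/n.
f = 998/22361 = 0.04463128; Var(ȳ) = 0.95536872·68200000/998 = 65286.72.
Var(Ŷ) = 22361² · 65286.72 = 3.2644295 × 10^13.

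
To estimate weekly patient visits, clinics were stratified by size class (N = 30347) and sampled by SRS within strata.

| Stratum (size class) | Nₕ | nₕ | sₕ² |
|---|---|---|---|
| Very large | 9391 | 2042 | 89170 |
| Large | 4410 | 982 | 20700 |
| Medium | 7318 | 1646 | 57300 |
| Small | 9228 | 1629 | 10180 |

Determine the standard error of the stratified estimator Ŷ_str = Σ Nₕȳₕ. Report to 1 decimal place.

72218.8

Var(Ŷ_str) = Σₕ Nₕ²(1 − fₕ)sₕ²/nₕ.
Very large: 9391²·(1 − 2042/9391)·89170/2042 = 3.0137215 × 10^9.
Large: 4410²·(1 − 982/4410)·20700/982 = 3.1866786 × 10^8.
Medium: 7318²·(1 − 1646/7318)·57300/1646 = 1.444952 × 10^9.
Small: 9228²·(1 − 1629/9228)·10180/1629 = 4.3821852 × 10^8.
Sum = 5.2155599 × 10^9.
SE = √(5.2155599 × 10^9) = 72218.8.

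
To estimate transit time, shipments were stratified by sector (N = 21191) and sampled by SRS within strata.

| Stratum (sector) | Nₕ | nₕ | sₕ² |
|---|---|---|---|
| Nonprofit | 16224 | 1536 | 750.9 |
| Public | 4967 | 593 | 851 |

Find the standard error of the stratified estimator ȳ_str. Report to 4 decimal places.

Var(ȳ_str) = Σₕ Wₕ²(1 − fₕ)sₕ²/nₕ with Wₕ = Nₕ/N, N = 21191.
Nonprofit: Wₕ = 0.76560804; term = 0.76560804²·(1 − 0.09467456)·750.9/1536 = 0.25942307.
Public: Wₕ = 0.23439196; term = 0.23439196²·(1 − 0.11938796)·851/593 = 0.069429638.
Sum = 0.32885271.
SE = √(0.32885271) = 0.5735.

0.5735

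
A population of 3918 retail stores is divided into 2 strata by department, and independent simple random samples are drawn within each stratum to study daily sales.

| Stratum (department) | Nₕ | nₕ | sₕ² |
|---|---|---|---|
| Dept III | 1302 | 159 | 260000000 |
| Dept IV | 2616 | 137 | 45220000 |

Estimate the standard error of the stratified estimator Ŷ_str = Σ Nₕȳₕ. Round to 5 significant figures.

Var(Ŷ_str) = Σₕ Nₕ²(1 − fₕ)sₕ²/nₕ.
Dept III: 1302²·(1 − 159/1302)·260000000/159 = 2.4335117 × 10^12.
Dept IV: 2616²·(1 − 137/2616)·45220000/137 = 2.1405445 × 10^12.
Sum = 4.5740562 × 10^12.
SE = √(4.5740562 × 10^12) = 2.1387 × 10^6.

2.1387 × 10^6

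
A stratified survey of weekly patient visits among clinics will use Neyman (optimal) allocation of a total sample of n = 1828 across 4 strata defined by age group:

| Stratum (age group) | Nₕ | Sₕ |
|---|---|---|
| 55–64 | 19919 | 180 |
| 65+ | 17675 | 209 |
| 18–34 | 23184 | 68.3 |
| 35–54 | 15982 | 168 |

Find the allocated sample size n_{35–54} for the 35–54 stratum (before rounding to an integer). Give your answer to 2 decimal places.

425.02

Neyman allocation: nₕ = n·NₕSₕ / Σⱼ NⱼSⱼ.
Σ NⱼSⱼ = 19919·180 + 17675·209 + 23184·68.3 + 15982·168 = 1.1547938 × 10^7.
n_{35–54} = 1828·15982·168 / (1.1547938 × 10^7) = 425.02.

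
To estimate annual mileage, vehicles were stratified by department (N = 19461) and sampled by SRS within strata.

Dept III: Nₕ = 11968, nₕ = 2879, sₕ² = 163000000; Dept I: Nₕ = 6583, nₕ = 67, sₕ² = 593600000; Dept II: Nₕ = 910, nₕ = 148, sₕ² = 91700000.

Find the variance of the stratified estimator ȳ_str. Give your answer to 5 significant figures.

Var(ȳ_str) = Σₕ Wₕ²(1 − fₕ)sₕ²/nₕ with Wₕ = Nₕ/N, N = 19461.
Dept III: Wₕ = 0.61497354; term = 0.61497354²·(1 − 0.24055816)·163000000/2879 = 16261.227.
Dept I: Wₕ = 0.33826628; term = 0.33826628²·(1 − 0.01017773)·593600000/67 = 1.0034453 × 10^6.
Dept II: Wₕ = 0.04676019; term = 0.04676019²·(1 − 0.16263736)·91700000/148 = 1134.4195.
Sum = 1.0208409 × 10^6.

1.0208 × 10^6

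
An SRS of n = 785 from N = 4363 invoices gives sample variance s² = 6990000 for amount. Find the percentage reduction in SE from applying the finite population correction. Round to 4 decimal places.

9.4418

f = n/N = 785/4363 = 0.17992207.
SE_no-fpc = √(s²/n) = 94.363439; SE_fpc = √((1−f)s²/n) = 85.453788.
Ratio = √(1−f) = 0.90558154. Reduction = 100·(1 − 0.90558154) = 9.4418%.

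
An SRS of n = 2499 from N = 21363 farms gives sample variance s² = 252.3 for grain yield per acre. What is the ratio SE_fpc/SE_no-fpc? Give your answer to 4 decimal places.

0.9397

f = n/N = 2499/21363 = 0.11697795.
SE_no-fpc = √(s²/n) = 0.31774264; SE_fpc = √((1−f)s²/n) = 0.29858038.
Ratio = √(1−f) = 0.93969253.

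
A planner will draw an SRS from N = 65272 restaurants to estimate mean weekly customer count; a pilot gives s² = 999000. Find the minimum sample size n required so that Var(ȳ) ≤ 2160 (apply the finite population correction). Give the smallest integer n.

460

Without fpc, n₀ = s²/D = 999000/2160 = 462.5000.
With fpc, (1 − n/N)·s²/n ≤ D requires n ≥ n₀/(1 + n₀/N) = 462.5000/(1 + 462.5000/65272) = 459.2459.
Rounding up, n = 460.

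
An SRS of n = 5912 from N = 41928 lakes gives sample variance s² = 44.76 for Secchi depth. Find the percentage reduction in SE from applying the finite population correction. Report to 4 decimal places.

7.3179

f = n/N = 5912/41928 = 0.14100363.
SE_no-fpc = √(s²/n) = 0.087011735; SE_fpc = √((1−f)s²/n) = 0.080644266.
Ratio = √(1−f) = 0.92682057. Reduction = 100·(1 − 0.92682057) = 7.3179%.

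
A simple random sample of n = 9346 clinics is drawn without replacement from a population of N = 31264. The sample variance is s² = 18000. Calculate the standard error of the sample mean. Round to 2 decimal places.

1.16

Under SRS without replacement, Var(ȳ) = (1 − f)·s²/n with f = n/N = 9346/31264 = 0.29893808.
Var(ȳ) = (1 − 0.29893808)·18000/9346 = 0.70106192·1.9259576 = 1.3502156.
SE(ȳ) = √(1.3502156) = 1.16.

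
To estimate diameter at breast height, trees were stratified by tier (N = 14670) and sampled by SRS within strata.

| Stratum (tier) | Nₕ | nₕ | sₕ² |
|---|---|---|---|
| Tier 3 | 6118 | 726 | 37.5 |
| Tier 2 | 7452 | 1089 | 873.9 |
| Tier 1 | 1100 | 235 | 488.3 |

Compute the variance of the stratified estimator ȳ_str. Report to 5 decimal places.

0.19392

Var(ȳ_str) = Σₕ Wₕ²(1 − fₕ)sₕ²/nₕ with Wₕ = Nₕ/N, N = 14670.
Tier 3: Wₕ = 0.41704158; term = 0.41704158²·(1 − 0.11866623)·37.5/726 = 0.007917604.
Tier 2: Wₕ = 0.50797546; term = 0.50797546²·(1 − 0.14613527)·873.9/1089 = 0.17681064.
Tier 1: Wₕ = 0.07498296; term = 0.07498296²·(1 − 0.21363636)·488.3/235 = 0.009186867.
Sum = 0.19391511.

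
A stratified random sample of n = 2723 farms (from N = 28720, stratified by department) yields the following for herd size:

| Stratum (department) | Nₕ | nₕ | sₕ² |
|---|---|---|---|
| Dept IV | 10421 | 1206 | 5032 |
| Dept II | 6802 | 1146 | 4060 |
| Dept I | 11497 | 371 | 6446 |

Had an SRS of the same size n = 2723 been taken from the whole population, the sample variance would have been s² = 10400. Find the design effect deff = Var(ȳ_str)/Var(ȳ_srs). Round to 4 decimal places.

0.9677

Var(ȳ_str) = Σ Wₕ²(1−fₕ)sₕ²/nₕ with Wₕ = Nₕ/28720:
  Dept IV: (10421/28720)²·(1−1206/10421)·5032/1206 = 0.48576832
  Dept II: (6802/28720)²·(1−1146/6802)·4060/1146 = 0.16524129
  Dept I: (11497/28720)²·(1−371/11497)·6446/371 = 2.6944561
  → Var(ȳ_str) = 3.3454657.
Var(ȳ_srs) = (1 − 2723/28720)·10400/2723 = 3.4571999.
deff = 3.3454657 / 3.4571999 = 0.9677.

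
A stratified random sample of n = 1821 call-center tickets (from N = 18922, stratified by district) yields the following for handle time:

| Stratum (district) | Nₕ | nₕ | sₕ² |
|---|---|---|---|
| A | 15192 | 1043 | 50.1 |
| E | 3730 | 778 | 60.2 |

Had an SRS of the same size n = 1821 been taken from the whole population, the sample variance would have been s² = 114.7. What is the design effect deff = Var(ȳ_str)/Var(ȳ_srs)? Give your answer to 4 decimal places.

Var(ȳ_str) = Σ Wₕ²(1−fₕ)sₕ²/nₕ with Wₕ = Nₕ/18922:
  A: (15192/18922)²·(1−1043/15192)·50.1/1043 = 0.028837661
  E: (3730/18922)²·(1−778/3730)·60.2/778 = 0.0023796222
  → Var(ȳ_str) = 0.031217283.
Var(ȳ_srs) = (1 − 1821/18922)·114.7/1821 = 0.056925642.
deff = 0.031217283 / 0.056925642 = 0.5484.

0.5484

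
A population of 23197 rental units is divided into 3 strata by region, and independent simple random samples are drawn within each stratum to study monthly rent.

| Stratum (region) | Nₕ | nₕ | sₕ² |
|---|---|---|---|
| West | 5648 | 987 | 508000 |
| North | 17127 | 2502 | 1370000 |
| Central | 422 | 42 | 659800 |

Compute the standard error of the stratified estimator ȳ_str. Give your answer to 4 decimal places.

Var(ȳ_str) = Σₕ Wₕ²(1 − fₕ)sₕ²/nₕ with Wₕ = Nₕ/N, N = 23197.
West: Wₕ = 0.24347976; term = 0.24347976²·(1 − 0.17475212)·508000/987 = 25.180057.
North: Wₕ = 0.73832823; term = 0.73832823²·(1 − 0.14608513)·1370000/2502 = 254.88647.
Central: Wₕ = 0.01819201; term = 0.01819201²·(1 − 0.09952607)·659800/42 = 4.6816121.
Sum = 284.74814.
SE = √(284.74814) = 16.8745.

16.8745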